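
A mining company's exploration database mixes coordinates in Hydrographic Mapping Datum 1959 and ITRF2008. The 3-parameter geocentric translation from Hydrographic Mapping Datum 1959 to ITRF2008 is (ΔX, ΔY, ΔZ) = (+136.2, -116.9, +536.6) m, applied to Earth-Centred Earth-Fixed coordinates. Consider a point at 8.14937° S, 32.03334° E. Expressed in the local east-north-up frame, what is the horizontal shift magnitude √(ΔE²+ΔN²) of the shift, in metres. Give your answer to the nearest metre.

565 m

The local east axis at (φ, λ) is (−sin λ, cos λ, 0), so ΔE = −sin(32.03334°)·136.2 + cos(32.03334°)·(-116.9) = -171.34 m.
The local north axis is (−sin φ cos λ, −sin φ sin λ, cos φ), giving ΔN = 16.367 − 8.790 + 531.181 = 538.76 m.
Horizontal magnitude = √(ΔE² + ΔN²) = √((-171.34)² + 538.76²) = 565.35 m.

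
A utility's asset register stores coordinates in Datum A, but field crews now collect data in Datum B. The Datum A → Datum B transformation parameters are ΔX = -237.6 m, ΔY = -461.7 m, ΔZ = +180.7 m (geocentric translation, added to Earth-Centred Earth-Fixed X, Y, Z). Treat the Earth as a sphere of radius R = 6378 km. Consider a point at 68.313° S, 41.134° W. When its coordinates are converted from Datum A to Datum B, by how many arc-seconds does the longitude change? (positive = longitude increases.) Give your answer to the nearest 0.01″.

sin φ = -0.929216, cos φ = 0.369536, sin λ = -0.657822, cos λ = 0.753173.
East component: ΔE = −sin λ·ΔX + cos λ·ΔY = −(-0.657822)(-237.6) + (0.753173)(-461.7) = -504.04 m.
1° of latitude spans πR/180 = 111317 m; at latitude φ, 1° of longitude spans that × cos φ = 41135.7 m, so Δλ = -504.04 / 41135.7 × 3600 = -44.111″.

Δλ = -44.11″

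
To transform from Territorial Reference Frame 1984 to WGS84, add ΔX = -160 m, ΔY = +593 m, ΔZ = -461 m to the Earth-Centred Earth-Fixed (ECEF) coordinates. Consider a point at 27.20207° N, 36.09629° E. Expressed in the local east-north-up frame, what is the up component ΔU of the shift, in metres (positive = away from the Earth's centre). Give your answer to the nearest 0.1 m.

At φ = 27.20207°, λ = 36.09629°: sin φ = 0.457130, cos φ = 0.889400, sin λ = 0.589144, cos λ = 0.808028.
ΔU = cos φ cos λ·ΔX + cos φ sin λ·ΔY + sin φ·ΔZ = (0.889400)(0.808028)(-160) + (0.889400)(0.589144)(593) + (0.457130)(-461) = -15.00 m.

ΔU = -15.0 m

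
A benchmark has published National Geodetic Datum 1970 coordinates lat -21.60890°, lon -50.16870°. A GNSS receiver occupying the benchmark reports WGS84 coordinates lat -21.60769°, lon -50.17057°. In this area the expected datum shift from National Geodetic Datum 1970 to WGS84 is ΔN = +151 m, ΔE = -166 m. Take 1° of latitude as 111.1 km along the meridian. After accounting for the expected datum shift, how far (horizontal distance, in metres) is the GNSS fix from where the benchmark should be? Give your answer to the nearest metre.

32 m

Observed coordinate differences: Δφ = +0.00121°, Δλ = -0.00187°.
Converting to metres (1° lat = 111100 m, cos φ = 0.929719): observed ΔN = 134.4 m, observed ΔE = -193.2 m.
Subtracting the expected shift leaves a residual of 134.4 − (151) = -16.6 m north and -193.2 − (-166) = -27.2 m east.
Residual distance = √((-16.6)² + (-27.2)²) = 31.8 m.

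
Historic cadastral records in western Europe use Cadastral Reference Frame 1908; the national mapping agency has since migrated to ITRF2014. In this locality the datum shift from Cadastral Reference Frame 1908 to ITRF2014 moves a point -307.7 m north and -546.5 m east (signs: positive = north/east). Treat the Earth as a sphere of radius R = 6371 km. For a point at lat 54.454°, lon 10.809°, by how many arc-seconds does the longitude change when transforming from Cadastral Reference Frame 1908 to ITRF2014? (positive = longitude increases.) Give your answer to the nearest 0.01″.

Δλ = -30.43″

At latitude 54.454°, cos φ = 0.581356.
One radian of longitude at latitude φ spans R cos φ, so Δλ = ΔE / (R cos φ) = -546.5 / (6371000 × 0.581356) = -1.4755e-04 rad = -30.434″.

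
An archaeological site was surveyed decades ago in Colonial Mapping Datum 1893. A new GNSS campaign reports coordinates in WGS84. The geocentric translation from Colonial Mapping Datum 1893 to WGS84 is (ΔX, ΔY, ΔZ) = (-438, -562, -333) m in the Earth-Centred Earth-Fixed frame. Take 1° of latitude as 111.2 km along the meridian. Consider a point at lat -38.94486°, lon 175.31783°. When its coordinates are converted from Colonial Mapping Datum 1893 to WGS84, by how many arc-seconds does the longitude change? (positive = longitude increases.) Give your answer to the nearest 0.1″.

Δλ = 24.8″

sin φ = -0.628572, cos φ = 0.777751, sin λ = 0.081628, cos λ = -0.996663.
East component: ΔE = −sin λ·ΔX + cos λ·ΔY = −(0.081628)(-438) + (-0.996663)(-562) = 595.88 m.
1° of latitude spans 111200 m; at latitude φ, 1° of longitude spans that × cos φ = 86485.9 m, so Δλ = 595.88 / 86485.9 × 3600 = 24.804″.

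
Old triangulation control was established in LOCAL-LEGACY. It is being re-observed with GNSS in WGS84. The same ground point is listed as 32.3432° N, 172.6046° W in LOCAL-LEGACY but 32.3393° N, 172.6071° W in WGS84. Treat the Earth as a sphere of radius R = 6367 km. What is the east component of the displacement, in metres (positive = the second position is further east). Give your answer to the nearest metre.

ΔE = -235 m

Δφ = 32.3393° − 32.3432° = -0.0039°; Δλ = -172.6071° − -172.6046° = -0.0025°.
1° along a meridian = πR/180 = 111125 m.
ΔN = Δφ × 111125 = -433.4 m; ΔE = Δλ × 111125 × cos(32.3432°) = -0.0025 × 111125 × 0.844859 = -234.7 m.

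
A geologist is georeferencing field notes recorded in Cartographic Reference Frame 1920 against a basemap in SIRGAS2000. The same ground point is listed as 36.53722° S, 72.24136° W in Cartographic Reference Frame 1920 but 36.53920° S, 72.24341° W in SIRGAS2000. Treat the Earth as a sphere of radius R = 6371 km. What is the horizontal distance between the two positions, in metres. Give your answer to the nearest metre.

Δφ = -36.53920° − -36.53722° = -0.00198°; Δλ = -72.24341° − -72.24136° = -0.00205°.
1° along a meridian = πR/180 = 111195 m.
ΔN = Δφ × 111195 = -220.2 m; ΔE = Δλ × 111195 × cos(-36.53722°) = -0.00205 × 111195 × 0.803470 = -183.2 m.
Distance = √(ΔE² + ΔN²) = √((-183.2)² + (-220.2)²) = 286.4 m.

286 m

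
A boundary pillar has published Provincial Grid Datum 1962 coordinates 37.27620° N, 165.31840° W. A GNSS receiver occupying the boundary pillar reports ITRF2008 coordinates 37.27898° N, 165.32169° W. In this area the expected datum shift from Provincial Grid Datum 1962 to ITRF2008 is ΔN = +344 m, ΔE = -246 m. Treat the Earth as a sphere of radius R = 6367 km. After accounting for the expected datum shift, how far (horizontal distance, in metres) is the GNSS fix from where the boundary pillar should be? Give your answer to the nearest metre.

Observed coordinate differences: Δφ = +0.00278°, Δλ = -0.00329°.
Converting to metres (1° lat = 111125 m, cos φ = 0.795725): observed ΔN = 308.9 m, observed ΔE = -290.9 m.
Subtracting the expected shift leaves a residual of 308.9 − (344) = -35.1 m north and -290.9 − (-246) = -44.9 m east.
Residual distance = √((-35.1)² + (-44.9)²) = 57.0 m.

57 m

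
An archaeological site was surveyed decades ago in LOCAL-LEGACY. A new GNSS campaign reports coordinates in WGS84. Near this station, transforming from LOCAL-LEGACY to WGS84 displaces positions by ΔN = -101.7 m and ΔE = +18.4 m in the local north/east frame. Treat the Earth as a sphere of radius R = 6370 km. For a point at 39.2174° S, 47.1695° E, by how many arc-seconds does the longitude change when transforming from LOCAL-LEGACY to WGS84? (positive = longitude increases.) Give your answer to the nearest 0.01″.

Δλ = 0.77″

At latitude -39.2174°, cos φ = 0.774753.
One radian of longitude at latitude φ spans R cos φ, so Δλ = ΔE / (R cos φ) = 18.4 / (6370000 × 0.774753) = 3.7283e-06 rad = 0.769″.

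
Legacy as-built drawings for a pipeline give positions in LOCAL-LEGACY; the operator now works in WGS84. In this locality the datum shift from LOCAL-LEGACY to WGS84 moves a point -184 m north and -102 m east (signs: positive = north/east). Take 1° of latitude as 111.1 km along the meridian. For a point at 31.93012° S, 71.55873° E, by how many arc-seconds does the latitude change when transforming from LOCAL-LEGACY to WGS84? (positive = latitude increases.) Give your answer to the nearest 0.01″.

1° of latitude = 111.1 km, so Δφ = -184.0 / 111100 = -0.0016562° = -5.962″.

Δφ = -5.96″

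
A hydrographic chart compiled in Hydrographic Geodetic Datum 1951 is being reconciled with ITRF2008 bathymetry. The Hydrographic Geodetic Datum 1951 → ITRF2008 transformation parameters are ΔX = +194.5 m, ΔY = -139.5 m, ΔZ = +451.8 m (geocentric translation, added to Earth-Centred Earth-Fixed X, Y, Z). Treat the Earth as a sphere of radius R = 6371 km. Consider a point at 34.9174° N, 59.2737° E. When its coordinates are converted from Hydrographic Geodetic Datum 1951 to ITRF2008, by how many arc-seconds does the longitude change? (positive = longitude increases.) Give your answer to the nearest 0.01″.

sin φ = 0.572395, cos φ = 0.819978, sin λ = 0.859618, cos λ = 0.510938.
East component: ΔE = −sin λ·ΔX + cos λ·ΔY = −(0.859618)(194.5) + (0.510938)(-139.5) = -238.47 m.
1° of latitude spans πR/180 = 111195 m; at latitude φ, 1° of longitude spans that × cos φ = 91177.4 m, so Δλ = -238.47 / 91177.4 × 3600 = -9.416″.

Δλ = -9.42″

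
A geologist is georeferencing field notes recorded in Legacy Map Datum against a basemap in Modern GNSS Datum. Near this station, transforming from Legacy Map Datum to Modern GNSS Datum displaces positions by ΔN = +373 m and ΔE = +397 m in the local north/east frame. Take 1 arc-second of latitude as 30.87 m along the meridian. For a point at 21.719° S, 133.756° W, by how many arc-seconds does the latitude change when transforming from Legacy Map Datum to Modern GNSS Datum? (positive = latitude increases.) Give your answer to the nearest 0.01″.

1″ of latitude = 30.87 m, so Δφ = 373.0 / 30.87 = 12.083″.

Δφ = 12.08″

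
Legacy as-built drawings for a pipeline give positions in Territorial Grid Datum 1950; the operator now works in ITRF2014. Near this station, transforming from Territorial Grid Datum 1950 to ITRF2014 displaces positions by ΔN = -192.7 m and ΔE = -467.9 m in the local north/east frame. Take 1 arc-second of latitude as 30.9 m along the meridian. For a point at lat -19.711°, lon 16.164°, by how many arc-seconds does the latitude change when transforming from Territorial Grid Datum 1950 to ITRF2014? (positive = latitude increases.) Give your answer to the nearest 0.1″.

Δφ = -6.2″

1″ of latitude = 30.90 m, so Δφ = -192.7 / 30.90 = -6.236″.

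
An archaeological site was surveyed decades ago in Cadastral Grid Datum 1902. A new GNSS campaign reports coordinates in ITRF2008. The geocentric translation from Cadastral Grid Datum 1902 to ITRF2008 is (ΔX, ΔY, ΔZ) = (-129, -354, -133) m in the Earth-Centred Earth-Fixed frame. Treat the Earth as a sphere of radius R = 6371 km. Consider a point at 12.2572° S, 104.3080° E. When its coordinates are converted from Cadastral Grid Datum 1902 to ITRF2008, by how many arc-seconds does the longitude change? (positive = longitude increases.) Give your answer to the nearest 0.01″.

sin φ = -0.212300, cos φ = 0.977204, sin λ = 0.968981, cos λ = -0.247134.
East component: ΔE = −sin λ·ΔX + cos λ·ΔY = −(0.968981)(-129) + (-0.247134)(-354) = 212.48 m.
1° of latitude spans πR/180 = 111195 m; at latitude φ, 1° of longitude spans that × cos φ = 108660.2 m, so Δλ = 212.48 / 108660.2 × 3600 = 7.040″.

Δλ = 7.04″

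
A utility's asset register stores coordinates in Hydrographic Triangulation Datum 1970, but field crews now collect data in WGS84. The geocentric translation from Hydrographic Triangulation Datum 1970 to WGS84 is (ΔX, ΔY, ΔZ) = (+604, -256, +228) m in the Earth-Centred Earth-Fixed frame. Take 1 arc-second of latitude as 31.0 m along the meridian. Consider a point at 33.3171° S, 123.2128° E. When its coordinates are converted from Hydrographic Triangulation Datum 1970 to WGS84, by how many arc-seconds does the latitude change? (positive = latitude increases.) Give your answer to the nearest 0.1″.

sin φ = -0.549272, cos φ = 0.835643, sin λ = 0.836642, cos λ = -0.547750.
North component: ΔN = −sin φ cos λ·ΔX − sin φ sin λ·ΔY + cos φ·ΔZ = −(-0.549272)(-0.547750)(604) − (-0.549272)(0.836642)(-256) + (0.835643)(228) = -108.84 m.
1° of latitude spans 3600 × 31.00 = 111600 m, so Δφ = -108.84 / 111600 × 3600 = -3.511″.

Δφ = -3.5″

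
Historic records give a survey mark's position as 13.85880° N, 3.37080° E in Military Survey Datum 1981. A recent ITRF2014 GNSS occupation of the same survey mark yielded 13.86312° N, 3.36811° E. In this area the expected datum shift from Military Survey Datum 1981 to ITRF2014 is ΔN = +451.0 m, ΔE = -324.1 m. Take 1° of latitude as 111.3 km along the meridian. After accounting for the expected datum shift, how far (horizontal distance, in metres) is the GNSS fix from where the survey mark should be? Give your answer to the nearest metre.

Observed coordinate differences: Δφ = +0.00432°, Δλ = -0.00269°.
Converting to metres (1° lat = 111300 m, cos φ = 0.970889): observed ΔN = 480.8 m, observed ΔE = -290.7 m.
Subtracting the expected shift leaves a residual of 480.8 − (451.0) = 29.8 m north and -290.7 − (-324.1) = 33.4 m east.
Residual distance = √(29.8² + 33.4²) = 44.8 m.

45 m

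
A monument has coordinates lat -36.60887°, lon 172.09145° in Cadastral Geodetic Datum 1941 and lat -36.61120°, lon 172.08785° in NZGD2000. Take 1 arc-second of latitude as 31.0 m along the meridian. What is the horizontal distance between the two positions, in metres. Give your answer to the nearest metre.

Δφ = -36.61120° − -36.60887° = -0.00233°; Δλ = 172.08785° − 172.09145° = -0.00360°.
1° of latitude = 3600 × 31.00 = 111600 m.
ΔN = Δφ × 111600 = -260.0 m; ΔE = Δλ × 111600 × cos(-36.60887°) = -0.00360 × 111600 × 0.802725 = -322.5 m.
Distance = √(ΔE² + ΔN²) = √((-322.5)² + (-260.0)²) = 414.3 m.

414 m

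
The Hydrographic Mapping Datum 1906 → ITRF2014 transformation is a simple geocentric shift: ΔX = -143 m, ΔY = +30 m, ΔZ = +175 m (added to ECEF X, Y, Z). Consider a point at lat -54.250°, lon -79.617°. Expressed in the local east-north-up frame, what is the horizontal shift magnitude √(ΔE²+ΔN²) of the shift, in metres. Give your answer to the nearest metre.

147 m

At φ = -54.250°, λ = -79.617°: sin φ = -0.811574, cos φ = 0.584250, sin λ = -0.983625, cos λ = 0.180227.
ΔE = −sin λ·ΔX + cos λ·ΔY = −(-0.983625)·(-143) + (0.180227)·(30) = -135.25 m.
ΔN = −sin φ cos λ·ΔX − sin φ sin λ·ΔY + cos φ·ΔZ = −(-0.811574)(0.180227)(-143) − (-0.811574)(-0.983625)(30) + (0.584250)(175) = 57.38 m.
Horizontal magnitude = √(ΔE² + ΔN²) = √((-135.25)² + 57.38²) = 146.92 m.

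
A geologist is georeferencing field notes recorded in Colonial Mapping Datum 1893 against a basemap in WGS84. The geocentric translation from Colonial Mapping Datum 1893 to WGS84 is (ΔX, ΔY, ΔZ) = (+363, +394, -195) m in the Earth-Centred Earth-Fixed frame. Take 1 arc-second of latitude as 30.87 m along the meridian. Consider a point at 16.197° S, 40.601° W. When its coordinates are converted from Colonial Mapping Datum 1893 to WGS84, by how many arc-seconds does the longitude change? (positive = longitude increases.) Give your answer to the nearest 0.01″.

sin φ = -0.278941, cos φ = 0.960308, sin λ = -0.650787, cos λ = 0.759260.
East component: ΔE = −sin λ·ΔX + cos λ·ΔY = −(-0.650787)(363) + (0.759260)(394) = 535.38 m.
1° of latitude spans 3600 × 30.87 = 111132 m; at latitude φ, 1° of longitude spans that × cos φ = 106721.0 m, so Δλ = 535.38 / 106721.0 × 3600 = 18.060″.

Δλ = 18.06″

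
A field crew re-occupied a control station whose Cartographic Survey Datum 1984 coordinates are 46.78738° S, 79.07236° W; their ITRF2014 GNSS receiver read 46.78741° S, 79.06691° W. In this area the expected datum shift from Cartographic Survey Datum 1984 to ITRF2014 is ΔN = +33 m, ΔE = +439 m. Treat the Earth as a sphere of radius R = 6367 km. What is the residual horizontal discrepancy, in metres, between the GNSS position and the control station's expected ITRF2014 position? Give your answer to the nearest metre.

Observed coordinate differences: Δφ = -0.00003°, Δλ = +0.00545°.
Converting to metres (1° lat = 111125 m, cos φ = 0.684708): observed ΔN = -3.3 m, observed ΔE = 414.7 m.
Subtracting the expected shift leaves a residual of -3.3 − (33) = -36.3 m north and 414.7 − (439) = -24.3 m east.
Residual distance = √((-36.3)² + (-24.3)²) = 43.7 m.

44 m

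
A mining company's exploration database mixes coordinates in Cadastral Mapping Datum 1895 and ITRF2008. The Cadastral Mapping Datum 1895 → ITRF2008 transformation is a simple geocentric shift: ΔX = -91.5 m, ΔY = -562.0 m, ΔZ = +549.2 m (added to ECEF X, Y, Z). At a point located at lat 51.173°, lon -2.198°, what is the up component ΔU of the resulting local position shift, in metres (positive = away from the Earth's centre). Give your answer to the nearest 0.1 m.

ΔU = 384.0 m

At φ = 51.173°, λ = -2.198°: sin φ = 0.779043, cos φ = 0.626971, sin λ = -0.038353, cos λ = 0.999264.
ΔU = cos φ cos λ·ΔX + cos φ sin λ·ΔY + sin φ·ΔZ = (0.626971)(0.999264)(-91.5) + (0.626971)(-0.038353)(-562.0) + (0.779043)(549.2) = 384.04 m.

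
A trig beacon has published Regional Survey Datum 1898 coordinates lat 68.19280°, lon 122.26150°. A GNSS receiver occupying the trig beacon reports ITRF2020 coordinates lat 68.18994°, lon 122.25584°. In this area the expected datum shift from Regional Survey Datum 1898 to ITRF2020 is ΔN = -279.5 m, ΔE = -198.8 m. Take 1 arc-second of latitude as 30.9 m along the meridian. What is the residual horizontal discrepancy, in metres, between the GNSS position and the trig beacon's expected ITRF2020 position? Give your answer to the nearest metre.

Observed coordinate differences: Δφ = -0.00286°, Δλ = -0.00566°.
Converting to metres (1° lat = 111240 m, cos φ = 0.371485): observed ΔN = -318.1 m, observed ΔE = -233.9 m.
Subtracting the expected shift leaves a residual of -318.1 − (-279.5) = -38.6 m north and -233.9 − (-198.8) = -35.1 m east.
Residual distance = √((-38.6)² + (-35.1)²) = 52.2 m.

52 m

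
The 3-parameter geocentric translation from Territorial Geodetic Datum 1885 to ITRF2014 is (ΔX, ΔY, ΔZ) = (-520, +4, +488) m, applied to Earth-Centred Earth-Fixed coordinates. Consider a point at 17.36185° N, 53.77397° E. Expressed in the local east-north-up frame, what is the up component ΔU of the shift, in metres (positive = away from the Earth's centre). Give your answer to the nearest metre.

At φ = 17.36185°, λ = 53.77397°: sin φ = 0.298405, cos φ = 0.954439, sin λ = 0.806692, cos λ = 0.590972.
ΔU = cos φ cos λ·ΔX + cos φ sin λ·ΔY + sin φ·ΔZ = (0.954439)(0.590972)(-520) + (0.954439)(0.806692)(4) + (0.298405)(488) = -144.60 m.

ΔU = -145 m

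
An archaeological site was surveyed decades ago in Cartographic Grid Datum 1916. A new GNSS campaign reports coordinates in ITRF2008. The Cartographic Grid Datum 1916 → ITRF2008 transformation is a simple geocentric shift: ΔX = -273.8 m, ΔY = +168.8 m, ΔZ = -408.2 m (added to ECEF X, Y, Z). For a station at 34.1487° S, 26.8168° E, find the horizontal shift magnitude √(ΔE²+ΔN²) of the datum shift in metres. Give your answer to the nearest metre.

512 m

At φ = -34.1487°, λ = 26.8168°: sin φ = -0.561343, cos φ = 0.827584, sin λ = 0.451139, cos λ = 0.892454.
ΔE = −sin λ·ΔX + cos λ·ΔY = −(0.451139)·(-273.8) + (0.892454)·(168.8) = 274.17 m.
ΔN = −sin φ cos λ·ΔX − sin φ sin λ·ΔY + cos φ·ΔZ = −(-0.561343)(0.892454)(-273.8) − (-0.561343)(0.451139)(168.8) + (0.827584)(-408.2) = -432.24 m.
Horizontal magnitude = √(ΔE² + ΔN²) = √(274.17² + (-432.24)²) = 511.86 m.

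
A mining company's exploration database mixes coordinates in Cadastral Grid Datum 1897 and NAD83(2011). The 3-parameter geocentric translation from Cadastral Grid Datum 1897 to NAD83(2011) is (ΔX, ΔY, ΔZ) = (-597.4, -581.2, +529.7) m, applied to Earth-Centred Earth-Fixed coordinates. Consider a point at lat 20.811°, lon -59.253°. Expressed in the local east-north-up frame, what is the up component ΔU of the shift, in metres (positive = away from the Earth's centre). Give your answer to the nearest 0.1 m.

The local up (radial) axis is (cos φ cos λ, cos φ sin λ, sin φ), giving ΔU = -285.493 + 466.914 + 188.195 = 369.62 m.

ΔU = 369.6 m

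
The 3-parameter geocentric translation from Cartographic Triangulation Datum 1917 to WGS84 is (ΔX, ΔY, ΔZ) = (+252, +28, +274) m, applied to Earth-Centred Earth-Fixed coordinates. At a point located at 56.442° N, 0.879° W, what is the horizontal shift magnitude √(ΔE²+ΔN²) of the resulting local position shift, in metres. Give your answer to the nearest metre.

66 m

At φ = 56.442°, λ = -0.879°: sin φ = 0.833327, cos φ = 0.552781, sin λ = -0.015341, cos λ = 0.999882.
ΔE = −sin λ·ΔX + cos λ·ΔY = −(-0.015341)·(252) + (0.999882)·(28) = 31.86 m.
ΔN = −sin φ cos λ·ΔX − sin φ sin λ·ΔY + cos φ·ΔZ = −(0.833327)(0.999882)(252) − (0.833327)(-0.015341)(28) + (0.552781)(274) = -58.15 m.
Horizontal magnitude = √(ΔE² + ΔN²) = √(31.86² + (-58.15)²) = 66.31 m.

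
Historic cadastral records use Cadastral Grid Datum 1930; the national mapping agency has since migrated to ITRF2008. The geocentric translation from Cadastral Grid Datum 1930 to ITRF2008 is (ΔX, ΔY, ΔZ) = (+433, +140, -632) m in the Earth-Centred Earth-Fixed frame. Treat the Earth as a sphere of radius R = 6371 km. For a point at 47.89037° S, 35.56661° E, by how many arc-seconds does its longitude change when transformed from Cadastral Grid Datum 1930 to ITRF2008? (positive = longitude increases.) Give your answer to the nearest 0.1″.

sin φ = -0.741863, cos φ = 0.670551, sin λ = 0.581649, cos λ = 0.813440.
East component: ΔE = −sin λ·ΔX + cos λ·ΔY = −(0.581649)(433) + (0.813440)(140) = -137.97 m.
1° of latitude spans πR/180 = 111195 m; at latitude φ, 1° of longitude spans that × cos φ = 74561.9 m, so Δλ = -137.97 / 74561.9 × 3600 = -6.662″.

Δλ = -6.7″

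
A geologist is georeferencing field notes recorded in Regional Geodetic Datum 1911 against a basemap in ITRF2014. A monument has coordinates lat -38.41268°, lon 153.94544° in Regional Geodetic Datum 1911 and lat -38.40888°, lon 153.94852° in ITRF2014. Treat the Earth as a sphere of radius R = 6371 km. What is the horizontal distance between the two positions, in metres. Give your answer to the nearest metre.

Δφ = -38.40888° − -38.41268° = +0.00380°; Δλ = 153.94852° − 153.94544° = +0.00308°.
1° along a meridian = πR/180 = 111195 m.
ΔN = Δφ × 111195 = 422.5 m; ΔE = Δλ × 111195 × cos(-38.41268°) = +0.00308 × 111195 × 0.783556 = 268.4 m.
Distance = √(ΔE² + ΔN²) = √(268.4² + 422.5²) = 500.6 m.

501 m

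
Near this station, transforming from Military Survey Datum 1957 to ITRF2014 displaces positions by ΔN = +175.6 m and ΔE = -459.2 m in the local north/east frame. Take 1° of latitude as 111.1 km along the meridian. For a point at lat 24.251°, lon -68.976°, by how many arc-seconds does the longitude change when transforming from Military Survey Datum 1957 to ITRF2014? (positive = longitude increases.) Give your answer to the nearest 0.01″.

Δλ = -16.32″

At latitude 24.251°, cos φ = 0.911755.
1° of longitude at this latitude = 111.1 × cos φ = 101.30 km, so Δλ = -459.2 / 101296.0 = -0.0045333° = -16.320″.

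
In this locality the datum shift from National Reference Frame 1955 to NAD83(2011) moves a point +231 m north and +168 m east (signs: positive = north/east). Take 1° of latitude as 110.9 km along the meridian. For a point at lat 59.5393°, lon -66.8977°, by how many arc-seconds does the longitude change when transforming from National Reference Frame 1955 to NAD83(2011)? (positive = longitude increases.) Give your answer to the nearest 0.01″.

Δλ = 10.76″

At latitude 59.5393°, cos φ = 0.506947.
1° of longitude at this latitude = 110.9 × cos φ = 56.22 km, so Δλ = 168.0 / 56220.4 = 0.0029882° = 10.758″.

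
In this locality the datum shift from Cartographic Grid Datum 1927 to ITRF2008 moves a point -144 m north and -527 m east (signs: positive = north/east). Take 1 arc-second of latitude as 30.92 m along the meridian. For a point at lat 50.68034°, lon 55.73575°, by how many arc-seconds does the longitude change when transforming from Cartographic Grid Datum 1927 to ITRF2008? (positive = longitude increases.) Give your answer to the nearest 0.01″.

At latitude 50.68034°, cos φ = 0.633646.
1″ of longitude at this latitude = 30.92 × cos φ = 19.5923 m, so Δλ = -527.0 / 19.5923 = -26.898″.

Δλ = -26.90″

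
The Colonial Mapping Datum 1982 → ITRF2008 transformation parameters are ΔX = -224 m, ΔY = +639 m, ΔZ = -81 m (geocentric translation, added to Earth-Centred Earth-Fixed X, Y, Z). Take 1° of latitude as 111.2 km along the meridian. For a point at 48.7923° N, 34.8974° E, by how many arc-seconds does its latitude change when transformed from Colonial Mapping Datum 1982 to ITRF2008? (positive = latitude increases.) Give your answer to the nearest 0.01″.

Δφ = -6.16″

sin φ = 0.752326, cos φ = 0.658791, sin λ = 0.572109, cos λ = 0.820178.
North component: ΔN = −sin φ cos λ·ΔX − sin φ sin λ·ΔY + cos φ·ΔZ = −(0.752326)(0.820178)(-224) − (0.752326)(0.572109)(639) + (0.658791)(-81) = -190.18 m.
1° of latitude spans 111200 m, so Δφ = -190.18 / 111200 × 3600 = -6.157″.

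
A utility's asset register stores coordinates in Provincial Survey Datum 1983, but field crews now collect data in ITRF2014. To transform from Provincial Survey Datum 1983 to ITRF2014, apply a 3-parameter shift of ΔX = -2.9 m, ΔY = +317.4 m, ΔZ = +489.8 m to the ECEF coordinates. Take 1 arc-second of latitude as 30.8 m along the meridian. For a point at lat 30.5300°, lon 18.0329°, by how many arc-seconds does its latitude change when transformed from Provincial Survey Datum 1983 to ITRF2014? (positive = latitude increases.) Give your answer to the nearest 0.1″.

sin φ = 0.507989, cos φ = 0.861363, sin λ = 0.309563, cos λ = 0.950879.
North component: ΔN = −sin φ cos λ·ΔX − sin φ sin λ·ΔY + cos φ·ΔZ = −(0.507989)(0.950879)(-2.9) − (0.507989)(0.309563)(317.4) + (0.861363)(489.8) = 373.38 m.
1° of latitude spans 3600 × 30.80 = 110880 m, so Δφ = 373.38 / 110880 × 3600 = 12.123″.

Δφ = 12.1″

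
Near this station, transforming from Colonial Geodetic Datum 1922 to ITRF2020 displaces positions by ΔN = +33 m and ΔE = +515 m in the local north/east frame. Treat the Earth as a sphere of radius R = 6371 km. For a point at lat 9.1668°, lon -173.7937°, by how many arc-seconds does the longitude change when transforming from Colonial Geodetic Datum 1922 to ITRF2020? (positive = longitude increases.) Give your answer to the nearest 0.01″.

Δλ = 16.89″

At latitude 9.1668°, cos φ = 0.987229.
One radian of longitude at latitude φ spans R cos φ, so Δλ = ΔE / (R cos φ) = 515.0 / (6371000 × 0.987229) = 8.1881e-05 rad = 16.889″.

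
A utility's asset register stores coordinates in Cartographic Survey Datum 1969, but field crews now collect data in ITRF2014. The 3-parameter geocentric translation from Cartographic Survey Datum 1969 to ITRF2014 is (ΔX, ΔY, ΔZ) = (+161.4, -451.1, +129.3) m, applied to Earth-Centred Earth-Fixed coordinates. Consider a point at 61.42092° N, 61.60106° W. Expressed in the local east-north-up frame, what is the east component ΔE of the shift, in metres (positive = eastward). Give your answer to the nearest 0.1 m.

ΔE = -72.6 m

The local east axis at (φ, λ) is (−sin λ, cos λ, 0), so ΔE = −sin(-61.60106°)·161.4 + cos(-61.60106°)·(-451.1) = -72.57 m.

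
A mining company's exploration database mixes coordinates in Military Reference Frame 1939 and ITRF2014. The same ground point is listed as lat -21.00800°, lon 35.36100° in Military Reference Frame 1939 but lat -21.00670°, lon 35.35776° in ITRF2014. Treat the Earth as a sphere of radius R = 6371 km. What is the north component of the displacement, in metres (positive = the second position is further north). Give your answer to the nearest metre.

Δφ = -21.00670° − -21.00800° = +0.00130°; Δλ = 35.35776° − 35.36100° = -0.00324°.
1° along a meridian = πR/180 = 111195 m.
ΔN = Δφ × 111195 = 144.6 m; ΔE = Δλ × 111195 × cos(-21.00800°) = -0.00324 × 111195 × 0.933530 = -336.3 m.

ΔN = 145 m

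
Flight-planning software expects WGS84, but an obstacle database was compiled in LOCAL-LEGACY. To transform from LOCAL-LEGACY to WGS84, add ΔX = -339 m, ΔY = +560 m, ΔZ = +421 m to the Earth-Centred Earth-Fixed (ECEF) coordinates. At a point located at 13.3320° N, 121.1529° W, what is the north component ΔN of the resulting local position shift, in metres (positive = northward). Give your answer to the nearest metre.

The local north axis is (−sin φ cos λ, −sin φ sin λ, cos φ), giving ΔN = -40.440 + 110.510 + 409.654 = 479.72 m.

ΔN = 480 m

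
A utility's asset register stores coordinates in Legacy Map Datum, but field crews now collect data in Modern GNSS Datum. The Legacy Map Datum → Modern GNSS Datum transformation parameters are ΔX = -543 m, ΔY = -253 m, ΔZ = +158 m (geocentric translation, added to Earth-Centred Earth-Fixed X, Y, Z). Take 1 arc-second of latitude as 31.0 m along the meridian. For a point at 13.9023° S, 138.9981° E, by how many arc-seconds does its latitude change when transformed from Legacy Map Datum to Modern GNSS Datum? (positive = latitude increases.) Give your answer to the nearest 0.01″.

sin φ = -0.240267, cos φ = 0.970707, sin λ = 0.656084, cos λ = -0.754688.
North component: ΔN = −sin φ cos λ·ΔX − sin φ sin λ·ΔY + cos φ·ΔZ = −(-0.240267)(-0.754688)(-543) − (-0.240267)(0.656084)(-253) + (0.970707)(158) = 211.95 m.
1° of latitude spans 3600 × 31.00 = 111600 m, so Δφ = 211.95 / 111600 × 3600 = 6.837″.

Δφ = 6.84″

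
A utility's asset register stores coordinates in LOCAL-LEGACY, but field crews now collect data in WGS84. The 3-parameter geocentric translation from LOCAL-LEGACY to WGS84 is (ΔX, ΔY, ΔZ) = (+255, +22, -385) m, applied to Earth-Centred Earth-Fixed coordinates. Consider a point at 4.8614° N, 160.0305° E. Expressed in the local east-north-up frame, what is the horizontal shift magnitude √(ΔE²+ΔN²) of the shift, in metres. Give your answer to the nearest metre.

380 m

The local east axis at (φ, λ) is (−sin λ, cos λ, 0), so ΔE = −sin(160.0305°)·255 + cos(160.0305°)·22 = -107.76 m.
The local north axis is (−sin φ cos λ, −sin φ sin λ, cos φ), giving ΔN = 20.311 − 0.637 − 383.615 = -363.94 m.
Horizontal magnitude = √(ΔE² + ΔN²) = √((-107.76)² + (-363.94)²) = 379.56 m.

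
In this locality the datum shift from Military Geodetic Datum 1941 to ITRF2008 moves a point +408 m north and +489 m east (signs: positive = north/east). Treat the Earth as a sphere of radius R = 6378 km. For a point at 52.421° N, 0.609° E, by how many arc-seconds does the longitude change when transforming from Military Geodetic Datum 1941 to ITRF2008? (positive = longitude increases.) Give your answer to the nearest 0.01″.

Δλ = 25.93″

At latitude 52.421°, cos φ = 0.609855.
One radian of longitude at latitude φ spans R cos φ, so Δλ = ΔE / (R cos φ) = 489.0 / (6378000 × 0.609855) = 1.2572e-04 rad = 25.931″.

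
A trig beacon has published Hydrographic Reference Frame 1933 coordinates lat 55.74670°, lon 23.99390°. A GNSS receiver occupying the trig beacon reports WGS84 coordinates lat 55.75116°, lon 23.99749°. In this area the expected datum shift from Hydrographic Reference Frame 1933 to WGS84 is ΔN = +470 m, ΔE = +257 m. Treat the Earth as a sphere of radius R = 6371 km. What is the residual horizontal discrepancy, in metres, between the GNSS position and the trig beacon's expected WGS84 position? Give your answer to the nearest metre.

41 m

Observed coordinate differences: Δφ = +0.00446°, Δλ = +0.00359°.
Converting to metres (1° lat = 111195 m, cos φ = 0.562853): observed ΔN = 495.9 m, observed ΔE = 224.7 m.
Subtracting the expected shift leaves a residual of 495.9 − (470) = 25.9 m north and 224.7 − (257) = -32.3 m east.
Residual distance = √(25.9² + (-32.3)²) = 41.4 m.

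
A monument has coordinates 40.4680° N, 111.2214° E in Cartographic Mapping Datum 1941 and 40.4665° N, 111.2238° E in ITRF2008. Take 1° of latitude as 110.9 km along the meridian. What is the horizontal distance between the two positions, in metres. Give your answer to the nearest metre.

Δφ = 40.4665° − 40.4680° = -0.0015°; Δλ = 111.2238° − 111.2214° = +0.0024°.
ΔN = Δφ × 110900 = -166.4 m; ΔE = Δλ × 110900 × cos(40.4680°) = +0.0024 × 110900 × 0.760769 = 202.5 m.
Distance = √(ΔE² + ΔN²) = √(202.5² + (-166.4)²) = 262.1 m.

262 m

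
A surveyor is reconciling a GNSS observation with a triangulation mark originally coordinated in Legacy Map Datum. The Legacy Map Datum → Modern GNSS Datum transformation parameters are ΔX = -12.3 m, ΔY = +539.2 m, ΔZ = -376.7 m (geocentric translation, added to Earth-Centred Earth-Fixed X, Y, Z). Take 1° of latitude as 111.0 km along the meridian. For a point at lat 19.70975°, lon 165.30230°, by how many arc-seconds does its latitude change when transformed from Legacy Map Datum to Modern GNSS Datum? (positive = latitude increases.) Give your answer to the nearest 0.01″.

Δφ = -13.13″

sin φ = 0.337255, cos φ = 0.941413, sin λ = 0.253719, cos λ = -0.967278.
North component: ΔN = −sin φ cos λ·ΔX − sin φ sin λ·ΔY + cos φ·ΔZ = −(0.337255)(-0.967278)(-12.3) − (0.337255)(0.253719)(539.2) + (0.941413)(-376.7) = -404.78 m.
1° of latitude spans 111000 m, so Δφ = -404.78 / 111000 × 3600 = -13.128″.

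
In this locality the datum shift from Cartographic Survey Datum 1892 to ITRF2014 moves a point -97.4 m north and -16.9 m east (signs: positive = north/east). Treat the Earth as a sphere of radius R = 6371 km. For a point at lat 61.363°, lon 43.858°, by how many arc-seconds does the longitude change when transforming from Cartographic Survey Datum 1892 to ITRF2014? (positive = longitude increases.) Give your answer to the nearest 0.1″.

At latitude 61.363°, cos φ = 0.479259.
One radian of longitude at latitude φ spans R cos φ, so Δλ = ΔE / (R cos φ) = -16.9 / (6371000 × 0.479259) = -5.5349e-06 rad = -1.142″.

Δλ = -1.1″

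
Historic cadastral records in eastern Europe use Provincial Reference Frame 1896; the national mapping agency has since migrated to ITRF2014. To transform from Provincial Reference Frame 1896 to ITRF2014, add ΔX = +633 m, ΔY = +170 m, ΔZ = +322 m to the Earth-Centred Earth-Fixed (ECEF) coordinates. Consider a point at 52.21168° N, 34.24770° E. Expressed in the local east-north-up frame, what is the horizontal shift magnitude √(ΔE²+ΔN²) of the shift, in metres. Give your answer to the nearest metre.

363 m

The local east axis at (φ, λ) is (−sin λ, cos λ, 0), so ΔE = −sin(34.24770°)·633 + cos(34.24770°)·170 = -215.71 m.
The local north axis is (−sin φ cos λ, −sin φ sin λ, cos φ), giving ΔN = -413.511 − 75.607 + 197.304 = -291.81 m.
Horizontal magnitude = √(ΔE² + ΔN²) = √((-215.71)² + (-291.81)²) = 362.89 m.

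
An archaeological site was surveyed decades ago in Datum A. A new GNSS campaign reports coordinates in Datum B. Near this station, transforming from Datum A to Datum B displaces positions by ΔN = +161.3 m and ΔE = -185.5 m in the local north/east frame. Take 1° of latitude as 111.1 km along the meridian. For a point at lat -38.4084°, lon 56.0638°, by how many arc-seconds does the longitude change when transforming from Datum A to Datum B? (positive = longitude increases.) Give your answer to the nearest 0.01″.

Δλ = -7.67″

At latitude -38.4084°, cos φ = 0.783602.
1° of longitude at this latitude = 111.1 × cos φ = 87.06 km, so Δλ = -185.5 / 87058.2 = -0.0021308° = -7.671″.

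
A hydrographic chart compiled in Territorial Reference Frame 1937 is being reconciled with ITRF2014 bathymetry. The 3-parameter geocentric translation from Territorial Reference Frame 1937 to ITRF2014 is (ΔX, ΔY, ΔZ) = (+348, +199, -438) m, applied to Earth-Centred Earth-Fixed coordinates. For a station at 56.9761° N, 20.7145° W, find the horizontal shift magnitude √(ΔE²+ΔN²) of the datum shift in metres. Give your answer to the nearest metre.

548 m

At φ = 56.9761°, λ = -20.7145°: sin φ = 0.838443, cos φ = 0.544989, sin λ = -0.353712, cos λ = 0.935355.
ΔE = −sin λ·ΔX + cos λ·ΔY = −(-0.353712)·(348) + (0.935355)·(199) = 309.23 m.
ΔN = −sin φ cos λ·ΔX − sin φ sin λ·ΔY + cos φ·ΔZ = −(0.838443)(0.935355)(348) − (0.838443)(-0.353712)(199) + (0.544989)(-438) = -452.60 m.
Horizontal magnitude = √(ΔE² + ΔN²) = √(309.23² + (-452.60)²) = 548.15 m.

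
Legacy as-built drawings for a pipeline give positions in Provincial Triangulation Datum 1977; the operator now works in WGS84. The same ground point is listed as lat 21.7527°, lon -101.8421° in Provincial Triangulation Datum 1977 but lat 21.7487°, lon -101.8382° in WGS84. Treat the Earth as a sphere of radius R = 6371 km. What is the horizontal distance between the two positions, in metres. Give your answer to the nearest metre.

600 m

Δφ = 21.7487° − 21.7527° = -0.0040°; Δλ = -101.8382° − -101.8421° = +0.0039°.
1° along a meridian = πR/180 = 111195 m.
ΔN = Δφ × 111195 = -444.8 m; ΔE = Δλ × 111195 × cos(21.7527°) = +0.0039 × 111195 × 0.928792 = 402.8 m.
Distance = √(ΔE² + ΔN²) = √(402.8² + (-444.8)²) = 600.1 m.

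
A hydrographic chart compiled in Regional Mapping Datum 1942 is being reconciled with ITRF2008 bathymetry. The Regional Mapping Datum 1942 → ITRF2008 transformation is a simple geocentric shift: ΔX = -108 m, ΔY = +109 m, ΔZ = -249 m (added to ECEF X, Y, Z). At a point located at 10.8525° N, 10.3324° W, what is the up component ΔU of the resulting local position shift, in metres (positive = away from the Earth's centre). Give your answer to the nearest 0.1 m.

The local up (radial) axis is (cos φ cos λ, cos φ sin λ, sin φ), giving ΔU = -104.348 − 19.200 − 46.882 = -170.43 m.

ΔU = -170.4 m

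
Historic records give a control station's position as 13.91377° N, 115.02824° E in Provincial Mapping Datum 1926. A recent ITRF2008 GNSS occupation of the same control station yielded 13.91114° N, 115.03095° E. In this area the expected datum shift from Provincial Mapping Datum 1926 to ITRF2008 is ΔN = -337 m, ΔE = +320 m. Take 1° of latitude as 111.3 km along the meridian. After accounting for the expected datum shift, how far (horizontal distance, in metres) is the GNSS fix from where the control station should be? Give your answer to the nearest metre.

52 m

Observed coordinate differences: Δφ = -0.00263°, Δλ = +0.00271°.
Converting to metres (1° lat = 111300 m, cos φ = 0.970659): observed ΔN = -292.7 m, observed ΔE = 292.8 m.
Subtracting the expected shift leaves a residual of -292.7 − (-337) = 44.3 m north and 292.8 − (320) = -27.2 m east.
Residual distance = √(44.3² + (-27.2)²) = 52.0 m.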